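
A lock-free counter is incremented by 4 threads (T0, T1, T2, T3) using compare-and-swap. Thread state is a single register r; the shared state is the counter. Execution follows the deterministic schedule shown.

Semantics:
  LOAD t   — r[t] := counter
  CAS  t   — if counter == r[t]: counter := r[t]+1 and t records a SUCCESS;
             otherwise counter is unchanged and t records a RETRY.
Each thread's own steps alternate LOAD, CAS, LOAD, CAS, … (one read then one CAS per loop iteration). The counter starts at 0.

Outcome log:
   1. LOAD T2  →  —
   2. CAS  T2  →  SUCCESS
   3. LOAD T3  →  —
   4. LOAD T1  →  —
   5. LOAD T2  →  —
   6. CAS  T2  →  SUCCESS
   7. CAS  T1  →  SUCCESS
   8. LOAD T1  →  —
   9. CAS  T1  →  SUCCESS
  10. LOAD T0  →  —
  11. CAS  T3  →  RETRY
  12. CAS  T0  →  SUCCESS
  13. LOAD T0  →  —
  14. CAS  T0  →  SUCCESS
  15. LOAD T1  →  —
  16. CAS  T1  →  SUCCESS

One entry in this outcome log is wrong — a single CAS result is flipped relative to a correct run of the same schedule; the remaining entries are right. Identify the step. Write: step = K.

step = 7

Correct run:
T2 LOAD — after: cnt=0, r=0 — load
T2 CAS — after: cnt=1, r=0 — ok
T3 LOAD — after: cnt=1, r=1 — load
T1 LOAD — after: cnt=1, r=1 — load
T2 LOAD — after: cnt=1, r=1 — load
T2 CAS — after: cnt=2, r=1 — ok
T1 CAS — after: cnt=2, r=1 — retry
T1 LOAD — after: cnt=2, r=2 — load
T1 CAS — after: cnt=3, r=2 — ok
T0 LOAD — after: cnt=3, r=3 — load
T3 CAS — after: cnt=3, r=1 — retry
T0 CAS — after: cnt=4, r=3 — ok
T0 LOAD — after: cnt=4, r=4 — load
T0 CAS — after: cnt=5, r=4 — ok
T1 LOAD — after: cnt=5, r=5 — load
T1 CAS — after: cnt=6, r=5 — ok
Mismatch at 7.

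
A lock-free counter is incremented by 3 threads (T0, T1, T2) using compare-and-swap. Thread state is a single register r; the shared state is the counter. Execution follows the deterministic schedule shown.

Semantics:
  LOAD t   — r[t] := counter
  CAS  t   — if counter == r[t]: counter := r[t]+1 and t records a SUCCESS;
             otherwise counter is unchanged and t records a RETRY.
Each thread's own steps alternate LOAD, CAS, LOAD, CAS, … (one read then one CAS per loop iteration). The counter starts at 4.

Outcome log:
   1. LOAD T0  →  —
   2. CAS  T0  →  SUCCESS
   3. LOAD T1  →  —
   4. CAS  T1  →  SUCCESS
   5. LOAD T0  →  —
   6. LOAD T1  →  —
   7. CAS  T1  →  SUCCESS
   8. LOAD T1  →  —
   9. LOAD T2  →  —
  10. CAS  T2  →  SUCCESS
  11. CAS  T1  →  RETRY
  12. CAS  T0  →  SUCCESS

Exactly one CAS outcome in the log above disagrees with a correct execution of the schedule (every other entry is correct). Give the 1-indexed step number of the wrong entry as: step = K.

Correct run:
   1) LOAD T0:  M=4  r_T0=4
   2) CAS  T0:  M=5  r_T0=4 ✓
   3) LOAD T1:  M=5  r_T1=5
   4) CAS  T1:  M=6  r_T1=5 ✓
   5) LOAD T0:  M=6  r_T0=6
   6) LOAD T1:  M=6  r_T1=6
   7) CAS  T1:  M=7  r_T1=6 ✓
   8) LOAD T1:  M=7  r_T1=7
   9) LOAD T2:  M=7  r_T2=7
  10) CAS  T2:  M=8  r_T2=7 ✓
  11) CAS  T1:  M=8  r_T1=7 ✗
  12) CAS  T0:  M=8  r_T0=6 ✗
Mismatch at 12.

step = 12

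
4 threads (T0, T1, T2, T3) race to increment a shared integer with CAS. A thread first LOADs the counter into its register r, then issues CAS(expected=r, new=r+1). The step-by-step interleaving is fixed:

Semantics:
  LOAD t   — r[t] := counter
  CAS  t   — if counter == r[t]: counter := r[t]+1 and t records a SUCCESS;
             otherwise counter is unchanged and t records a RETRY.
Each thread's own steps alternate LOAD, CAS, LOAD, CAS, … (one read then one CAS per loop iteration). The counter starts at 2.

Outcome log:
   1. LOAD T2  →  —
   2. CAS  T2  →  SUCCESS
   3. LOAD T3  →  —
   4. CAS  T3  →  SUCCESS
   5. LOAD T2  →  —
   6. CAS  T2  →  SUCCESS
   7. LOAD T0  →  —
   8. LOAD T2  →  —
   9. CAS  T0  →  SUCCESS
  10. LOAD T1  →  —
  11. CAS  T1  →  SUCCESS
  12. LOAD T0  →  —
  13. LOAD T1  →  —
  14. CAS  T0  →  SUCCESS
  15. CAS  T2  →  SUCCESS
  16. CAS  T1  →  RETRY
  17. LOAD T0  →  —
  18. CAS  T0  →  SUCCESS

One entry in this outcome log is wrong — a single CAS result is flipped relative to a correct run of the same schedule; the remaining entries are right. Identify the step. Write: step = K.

step = 15

Re-executing:
   1) LOAD T2:  M=2  r_T2=2
   2) CAS  T2:  M=3  r_T2=2 ✓
   3) LOAD T3:  M=3  r_T3=3
   4) CAS  T3:  M=4  r_T3=3 ✓
   5) LOAD T2:  M=4  r_T2=4
   6) CAS  T2:  M=5  r_T2=4 ✓
   7) LOAD T0:  M=5  r_T0=5
   8) LOAD T2:  M=5  r_T2=5
   9) CAS  T0:  M=6  r_T0=5 ✓
  10) LOAD T1:  M=6  r_T1=6
  11) CAS  T1:  M=7  r_T1=6 ✓
  12) LOAD T0:  M=7  r_T0=7
  13) LOAD T1:  M=7  r_T1=7
  14) CAS  T0:  M=8  r_T0=7 ✓
  15) CAS  T2:  M=8  r_T2=5 ✗
  16) CAS  T1:  M=8  r_T1=7 ✗
  17) LOAD T0:  M=8  r_T0=8
  18) CAS  T0:  M=9  r_T0=8 ✓
Flip is step 15.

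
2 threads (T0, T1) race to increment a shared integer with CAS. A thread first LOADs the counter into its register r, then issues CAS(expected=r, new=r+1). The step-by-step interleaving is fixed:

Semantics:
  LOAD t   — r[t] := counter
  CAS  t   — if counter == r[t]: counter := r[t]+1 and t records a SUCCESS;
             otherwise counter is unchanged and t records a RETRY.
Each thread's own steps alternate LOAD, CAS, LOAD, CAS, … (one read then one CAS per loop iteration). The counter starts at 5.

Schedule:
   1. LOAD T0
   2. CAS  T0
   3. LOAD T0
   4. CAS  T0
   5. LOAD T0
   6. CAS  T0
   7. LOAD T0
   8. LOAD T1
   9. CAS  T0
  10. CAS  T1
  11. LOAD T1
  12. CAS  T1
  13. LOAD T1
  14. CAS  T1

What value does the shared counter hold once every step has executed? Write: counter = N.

counter = 11

step 1: T0 LOAD ⇒ load; ctr=5 reg=5
step 2: T0 CAS ⇒ ok; ctr=6 reg=5
step 3: T0 LOAD ⇒ load; ctr=6 reg=6
step 4: T0 CAS ⇒ ok; ctr=7 reg=6
step 5: T0 LOAD ⇒ load; ctr=7 reg=7
step 6: T0 CAS ⇒ ok; ctr=8 reg=7
step 7: T0 LOAD ⇒ load; ctr=8 reg=8
step 8: T1 LOAD ⇒ load; ctr=8 reg=8
step 9: T0 CAS ⇒ ok; ctr=9 reg=8
step 10: T1 CAS ⇒ retry; ctr=9 reg=8
step 11: T1 LOAD ⇒ load; ctr=9 reg=9
step 12: T1 CAS ⇒ ok; ctr=10 reg=9
step 13: T1 LOAD ⇒ load; ctr=10 reg=10
step 14: T1 CAS ⇒ ok; ctr=11 reg=10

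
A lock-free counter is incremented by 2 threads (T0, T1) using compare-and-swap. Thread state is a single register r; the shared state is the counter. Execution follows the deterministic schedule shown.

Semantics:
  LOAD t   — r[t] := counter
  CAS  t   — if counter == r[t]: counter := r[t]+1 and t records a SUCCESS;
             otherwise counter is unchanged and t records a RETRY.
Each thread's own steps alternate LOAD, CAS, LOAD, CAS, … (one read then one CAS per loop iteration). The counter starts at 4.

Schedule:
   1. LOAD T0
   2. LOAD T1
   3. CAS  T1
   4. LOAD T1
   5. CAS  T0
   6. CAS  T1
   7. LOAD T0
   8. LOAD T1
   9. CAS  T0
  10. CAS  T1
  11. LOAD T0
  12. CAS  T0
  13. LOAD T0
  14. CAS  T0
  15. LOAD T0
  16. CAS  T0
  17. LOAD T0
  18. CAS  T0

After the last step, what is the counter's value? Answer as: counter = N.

counter = 11

1. LOAD T0 → mem=4 r[T0]=4 [LOAD]
2. LOAD T1 → mem=4 r[T1]=4 [LOAD]
3. CAS T1 → mem=5 r[T1]=4 [OK]
4. LOAD T1 → mem=5 r[T1]=5 [LOAD]
5. CAS T0 → mem=5 r[T0]=4 [RETRY]
6. CAS T1 → mem=6 r[T1]=5 [OK]
7. LOAD T0 → mem=6 r[T0]=6 [LOAD]
8. LOAD T1 → mem=6 r[T1]=6 [LOAD]
9. CAS T0 → mem=7 r[T0]=6 [OK]
10. CAS T1 → mem=7 r[T1]=6 [RETRY]
11. LOAD T0 → mem=7 r[T0]=7 [LOAD]
12. CAS T0 → mem=8 r[T0]=7 [OK]
13. LOAD T0 → mem=8 r[T0]=8 [LOAD]
14. CAS T0 → mem=9 r[T0]=8 [OK]
15. LOAD T0 → mem=9 r[T0]=9 [LOAD]
16. CAS T0 → mem=10 r[T0]=9 [OK]
17. LOAD T0 → mem=10 r[T0]=10 [LOAD]
18. CAS T0 → mem=11 r[T0]=10 [OK]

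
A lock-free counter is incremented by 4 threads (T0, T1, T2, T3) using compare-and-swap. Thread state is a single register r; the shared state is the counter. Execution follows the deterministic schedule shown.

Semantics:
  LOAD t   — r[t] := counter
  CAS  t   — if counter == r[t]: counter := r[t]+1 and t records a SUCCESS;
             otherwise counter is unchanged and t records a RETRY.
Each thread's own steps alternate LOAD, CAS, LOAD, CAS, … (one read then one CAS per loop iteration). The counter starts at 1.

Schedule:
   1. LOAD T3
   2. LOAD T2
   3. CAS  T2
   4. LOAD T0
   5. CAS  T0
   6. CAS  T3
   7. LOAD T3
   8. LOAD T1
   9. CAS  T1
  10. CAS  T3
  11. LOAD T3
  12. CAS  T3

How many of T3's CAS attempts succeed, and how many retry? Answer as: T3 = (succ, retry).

[1] T3.load  rd  (counter 1, T3.r 1)
[2] T2.load  rd  (counter 1, T2.r 1)
[3] T2.cas  hit  (counter 2, T2.r 1)
[4] T0.load  rd  (counter 2, T0.r 2)
[5] T0.cas  hit  (counter 3, T0.r 2)
[6] T3.cas  miss  (counter 3, T3.r 1)
[7] T3.load  rd  (counter 3, T3.r 3)
[8] T1.load  rd  (counter 3, T1.r 3)
[9] T1.cas  hit  (counter 4, T1.r 3)
[10] T3.cas  miss  (counter 4, T3.r 3)
[11] T3.load  rd  (counter 4, T3.r 4)
[12] T3.cas  hit  (counter 5, T3.r 4)

T3 = (1, 2)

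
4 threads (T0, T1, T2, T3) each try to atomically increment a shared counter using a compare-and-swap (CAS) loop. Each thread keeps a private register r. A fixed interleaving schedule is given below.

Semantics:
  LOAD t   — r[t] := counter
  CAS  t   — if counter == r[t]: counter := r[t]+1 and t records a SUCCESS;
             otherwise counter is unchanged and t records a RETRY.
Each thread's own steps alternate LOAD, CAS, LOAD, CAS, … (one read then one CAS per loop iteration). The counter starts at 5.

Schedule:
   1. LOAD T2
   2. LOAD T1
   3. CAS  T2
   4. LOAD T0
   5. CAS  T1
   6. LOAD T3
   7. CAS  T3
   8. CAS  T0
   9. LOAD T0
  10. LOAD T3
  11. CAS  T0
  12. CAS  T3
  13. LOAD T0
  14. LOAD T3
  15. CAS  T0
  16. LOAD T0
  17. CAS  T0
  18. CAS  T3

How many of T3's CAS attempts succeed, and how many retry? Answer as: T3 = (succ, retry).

T3 = (1, 2)

#1 T2 reads 5
#2 T1 reads 5
#3 T2 CAS(5→6) writes; counter now 6
#4 T0 reads 6
#5 T1 CAS(5→6) fails; counter now 6
#6 T3 reads 6
#7 T3 CAS(6→7) writes; counter now 7
#8 T0 CAS(6→7) fails; counter now 7
#9 T0 reads 7
#10 T3 reads 7
#11 T0 CAS(7→8) writes; counter now 8
#12 T3 CAS(7→8) fails; counter now 8
#13 T0 reads 8
#14 T3 reads 8
#15 T0 CAS(8→9) writes; counter now 9
#16 T0 reads 9
#17 T0 CAS(9→10) writes; counter now 10
#18 T3 CAS(8→9) fails; counter now 10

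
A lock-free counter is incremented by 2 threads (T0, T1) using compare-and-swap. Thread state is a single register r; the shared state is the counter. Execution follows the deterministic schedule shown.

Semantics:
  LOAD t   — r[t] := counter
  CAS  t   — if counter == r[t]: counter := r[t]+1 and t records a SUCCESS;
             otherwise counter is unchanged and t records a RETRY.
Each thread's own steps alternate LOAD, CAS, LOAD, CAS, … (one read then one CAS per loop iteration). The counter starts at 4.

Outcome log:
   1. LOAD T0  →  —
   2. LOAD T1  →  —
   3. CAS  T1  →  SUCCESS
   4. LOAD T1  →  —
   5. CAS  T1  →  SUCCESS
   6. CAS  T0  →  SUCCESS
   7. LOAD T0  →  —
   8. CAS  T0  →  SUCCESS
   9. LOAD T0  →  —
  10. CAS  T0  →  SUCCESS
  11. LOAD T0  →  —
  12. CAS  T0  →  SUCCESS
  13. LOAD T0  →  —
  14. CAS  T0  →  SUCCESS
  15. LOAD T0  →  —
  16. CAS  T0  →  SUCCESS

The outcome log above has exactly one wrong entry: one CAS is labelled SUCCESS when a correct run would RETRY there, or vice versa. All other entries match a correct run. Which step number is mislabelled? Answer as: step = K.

Correct run:
T0 LOAD — after: cnt=4, r=4 — load
T1 LOAD — after: cnt=4, r=4 — load
T1 CAS — after: cnt=5, r=4 — ok
T1 LOAD — after: cnt=5, r=5 — load
T1 CAS — after: cnt=6, r=5 — ok
T0 CAS — after: cnt=6, r=4 — retry
T0 LOAD — after: cnt=6, r=6 — load
T0 CAS — after: cnt=7, r=6 — ok
T0 LOAD — after: cnt=7, r=7 — load
T0 CAS — after: cnt=8, r=7 — ok
T0 LOAD — after: cnt=8, r=8 — load
T0 CAS — after: cnt=9, r=8 — ok
T0 LOAD — after: cnt=9, r=9 — load
T0 CAS — after: cnt=10, r=9 — ok
T0 LOAD — after: cnt=10, r=10 — load
T0 CAS — after: cnt=11, r=10 — ok
Flip is step 6.

step = 6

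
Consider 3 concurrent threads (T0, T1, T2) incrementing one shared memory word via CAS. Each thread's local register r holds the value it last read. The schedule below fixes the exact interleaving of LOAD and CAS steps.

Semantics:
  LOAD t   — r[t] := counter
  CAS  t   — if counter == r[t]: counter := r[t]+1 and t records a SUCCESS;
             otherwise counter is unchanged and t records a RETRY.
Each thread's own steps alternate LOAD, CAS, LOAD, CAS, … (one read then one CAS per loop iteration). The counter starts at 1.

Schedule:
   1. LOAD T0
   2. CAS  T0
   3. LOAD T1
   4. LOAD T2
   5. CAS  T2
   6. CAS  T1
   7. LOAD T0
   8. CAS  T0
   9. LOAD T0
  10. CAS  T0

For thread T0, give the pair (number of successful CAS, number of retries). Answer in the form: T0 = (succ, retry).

T0 = (3, 0)

#1 T0 reads 1
#2 T0 CAS(1→2) writes; counter now 2
#3 T1 reads 2
#4 T2 reads 2
#5 T2 CAS(2→3) writes; counter now 3
#6 T1 CAS(2→3) fails; counter now 3
#7 T0 reads 3
#8 T0 CAS(3→4) writes; counter now 4
#9 T0 reads 4
#10 T0 CAS(4→5) writes; counter now 5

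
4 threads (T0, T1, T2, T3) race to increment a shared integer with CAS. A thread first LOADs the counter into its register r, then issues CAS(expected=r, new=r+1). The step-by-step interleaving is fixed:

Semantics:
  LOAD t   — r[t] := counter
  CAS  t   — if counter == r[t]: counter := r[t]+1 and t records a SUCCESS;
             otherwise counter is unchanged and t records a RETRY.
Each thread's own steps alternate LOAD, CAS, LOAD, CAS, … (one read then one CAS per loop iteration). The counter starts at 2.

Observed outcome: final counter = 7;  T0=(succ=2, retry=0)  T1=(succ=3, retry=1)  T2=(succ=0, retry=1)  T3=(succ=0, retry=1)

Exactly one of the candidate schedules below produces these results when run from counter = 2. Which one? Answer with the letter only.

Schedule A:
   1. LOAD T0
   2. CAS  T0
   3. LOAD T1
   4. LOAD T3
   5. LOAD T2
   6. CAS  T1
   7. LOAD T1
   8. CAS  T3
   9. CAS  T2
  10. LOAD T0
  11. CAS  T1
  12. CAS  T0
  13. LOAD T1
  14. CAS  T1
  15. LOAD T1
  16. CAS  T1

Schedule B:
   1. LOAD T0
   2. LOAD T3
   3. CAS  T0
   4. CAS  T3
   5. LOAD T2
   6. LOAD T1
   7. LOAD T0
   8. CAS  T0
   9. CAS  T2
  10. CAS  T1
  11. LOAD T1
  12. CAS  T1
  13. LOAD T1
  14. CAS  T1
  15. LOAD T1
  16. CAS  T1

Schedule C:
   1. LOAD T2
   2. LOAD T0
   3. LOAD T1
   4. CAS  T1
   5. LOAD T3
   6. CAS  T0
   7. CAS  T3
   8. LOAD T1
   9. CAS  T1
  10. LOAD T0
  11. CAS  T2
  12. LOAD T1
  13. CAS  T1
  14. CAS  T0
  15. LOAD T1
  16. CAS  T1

B

Simulating candidate B:
step 1: T0 LOAD ⇒ load; ctr=2 reg=2
step 2: T3 LOAD ⇒ load; ctr=2 reg=2
step 3: T0 CAS ⇒ ok; ctr=3 reg=2
step 4: T3 CAS ⇒ retry; ctr=3 reg=2
step 5: T2 LOAD ⇒ load; ctr=3 reg=3
step 6: T1 LOAD ⇒ load; ctr=3 reg=3
step 7: T0 LOAD ⇒ load; ctr=3 reg=3
step 8: T0 CAS ⇒ ok; ctr=4 reg=3
step 9: T2 CAS ⇒ retry; ctr=4 reg=3
step 10: T1 CAS ⇒ retry; ctr=4 reg=3
step 11: T1 LOAD ⇒ load; ctr=4 reg=4
step 12: T1 CAS ⇒ ok; ctr=5 reg=4
step 13: T1 LOAD ⇒ load; ctr=5 reg=5
step 14: T1 CAS ⇒ ok; ctr=6 reg=5
step 15: T1 LOAD ⇒ load; ctr=6 reg=6
step 16: T1 CAS ⇒ ok; ctr=7 reg=6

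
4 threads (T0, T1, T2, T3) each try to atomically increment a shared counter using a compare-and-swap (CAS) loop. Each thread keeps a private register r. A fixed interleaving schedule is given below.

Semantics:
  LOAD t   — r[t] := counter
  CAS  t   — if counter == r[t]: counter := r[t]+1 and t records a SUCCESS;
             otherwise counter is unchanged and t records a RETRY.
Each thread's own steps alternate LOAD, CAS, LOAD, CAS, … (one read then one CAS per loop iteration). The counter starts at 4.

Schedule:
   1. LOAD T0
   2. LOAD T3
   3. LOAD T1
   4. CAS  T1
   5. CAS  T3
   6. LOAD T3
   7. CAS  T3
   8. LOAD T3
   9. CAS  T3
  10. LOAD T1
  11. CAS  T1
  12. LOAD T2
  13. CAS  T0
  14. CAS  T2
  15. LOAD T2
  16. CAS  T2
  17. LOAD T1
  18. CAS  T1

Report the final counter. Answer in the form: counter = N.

step 1: T0 LOAD ⇒ load; ctr=4 reg=4
step 2: T3 LOAD ⇒ load; ctr=4 reg=4
step 3: T1 LOAD ⇒ load; ctr=4 reg=4
step 4: T1 CAS ⇒ ok; ctr=5 reg=4
step 5: T3 CAS ⇒ retry; ctr=5 reg=4
step 6: T3 LOAD ⇒ load; ctr=5 reg=5
step 7: T3 CAS ⇒ ok; ctr=6 reg=5
step 8: T3 LOAD ⇒ load; ctr=6 reg=6
step 9: T3 CAS ⇒ ok; ctr=7 reg=6
step 10: T1 LOAD ⇒ load; ctr=7 reg=7
step 11: T1 CAS ⇒ ok; ctr=8 reg=7
step 12: T2 LOAD ⇒ load; ctr=8 reg=8
step 13: T0 CAS ⇒ retry; ctr=8 reg=4
step 14: T2 CAS ⇒ ok; ctr=9 reg=8
step 15: T2 LOAD ⇒ load; ctr=9 reg=9
step 16: T2 CAS ⇒ ok; ctr=10 reg=9
step 17: T1 LOAD ⇒ load; ctr=10 reg=10
step 18: T1 CAS ⇒ ok; ctr=11 reg=10

counter = 11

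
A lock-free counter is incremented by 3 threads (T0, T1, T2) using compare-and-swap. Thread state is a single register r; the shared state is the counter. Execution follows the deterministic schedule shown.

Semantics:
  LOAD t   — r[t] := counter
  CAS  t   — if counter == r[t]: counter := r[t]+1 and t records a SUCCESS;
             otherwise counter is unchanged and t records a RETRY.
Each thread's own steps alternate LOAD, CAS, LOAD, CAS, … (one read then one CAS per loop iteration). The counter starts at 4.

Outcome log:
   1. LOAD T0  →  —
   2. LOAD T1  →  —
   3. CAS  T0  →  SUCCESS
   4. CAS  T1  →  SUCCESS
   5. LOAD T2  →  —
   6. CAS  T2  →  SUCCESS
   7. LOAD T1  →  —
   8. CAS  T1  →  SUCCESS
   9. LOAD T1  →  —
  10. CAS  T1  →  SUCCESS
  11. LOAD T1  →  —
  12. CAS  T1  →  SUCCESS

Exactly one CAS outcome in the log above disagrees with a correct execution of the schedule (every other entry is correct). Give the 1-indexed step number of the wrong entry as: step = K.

step = 4

Re-executing:
   1) LOAD T0:  M=4  r_T0=4
   2) LOAD T1:  M=4  r_T1=4
   3) CAS  T0:  M=5  r_T0=4 ✓
   4) CAS  T1:  M=5  r_T1=4 ✗
   5) LOAD T2:  M=5  r_T2=5
   6) CAS  T2:  M=6  r_T2=5 ✓
   7) LOAD T1:  M=6  r_T1=6
   8) CAS  T1:  M=7  r_T1=6 ✓
   9) LOAD T1:  M=7  r_T1=7
  10) CAS  T1:  M=8  r_T1=7 ✓
  11) LOAD T1:  M=8  r_T1=8
  12) CAS  T1:  M=9  r_T1=8 ✓
Mismatch at 4.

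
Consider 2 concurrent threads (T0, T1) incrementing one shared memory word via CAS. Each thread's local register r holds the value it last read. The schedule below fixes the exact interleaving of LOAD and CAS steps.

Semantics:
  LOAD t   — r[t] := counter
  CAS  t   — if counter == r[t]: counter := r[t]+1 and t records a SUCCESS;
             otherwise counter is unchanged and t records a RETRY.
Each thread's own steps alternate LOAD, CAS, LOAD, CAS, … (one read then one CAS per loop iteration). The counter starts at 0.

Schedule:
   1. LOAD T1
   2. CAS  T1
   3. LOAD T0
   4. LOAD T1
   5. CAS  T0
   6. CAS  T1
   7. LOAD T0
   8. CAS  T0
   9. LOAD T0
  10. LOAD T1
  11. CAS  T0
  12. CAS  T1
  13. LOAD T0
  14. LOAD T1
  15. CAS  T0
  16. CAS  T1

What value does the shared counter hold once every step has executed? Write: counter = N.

counter = 5

step 1: T1 LOAD ⇒ load; ctr=0 reg=0
step 2: T1 CAS ⇒ ok; ctr=1 reg=0
step 3: T0 LOAD ⇒ load; ctr=1 reg=1
step 4: T1 LOAD ⇒ load; ctr=1 reg=1
step 5: T0 CAS ⇒ ok; ctr=2 reg=1
step 6: T1 CAS ⇒ retry; ctr=2 reg=1
step 7: T0 LOAD ⇒ load; ctr=2 reg=2
step 8: T0 CAS ⇒ ok; ctr=3 reg=2
step 9: T0 LOAD ⇒ load; ctr=3 reg=3
step 10: T1 LOAD ⇒ load; ctr=3 reg=3
step 11: T0 CAS ⇒ ok; ctr=4 reg=3
step 12: T1 CAS ⇒ retry; ctr=4 reg=3
step 13: T0 LOAD ⇒ load; ctr=4 reg=4
step 14: T1 LOAD ⇒ load; ctr=4 reg=4
step 15: T0 CAS ⇒ ok; ctr=5 reg=4
step 16: T1 CAS ⇒ retry; ctr=5 reg=4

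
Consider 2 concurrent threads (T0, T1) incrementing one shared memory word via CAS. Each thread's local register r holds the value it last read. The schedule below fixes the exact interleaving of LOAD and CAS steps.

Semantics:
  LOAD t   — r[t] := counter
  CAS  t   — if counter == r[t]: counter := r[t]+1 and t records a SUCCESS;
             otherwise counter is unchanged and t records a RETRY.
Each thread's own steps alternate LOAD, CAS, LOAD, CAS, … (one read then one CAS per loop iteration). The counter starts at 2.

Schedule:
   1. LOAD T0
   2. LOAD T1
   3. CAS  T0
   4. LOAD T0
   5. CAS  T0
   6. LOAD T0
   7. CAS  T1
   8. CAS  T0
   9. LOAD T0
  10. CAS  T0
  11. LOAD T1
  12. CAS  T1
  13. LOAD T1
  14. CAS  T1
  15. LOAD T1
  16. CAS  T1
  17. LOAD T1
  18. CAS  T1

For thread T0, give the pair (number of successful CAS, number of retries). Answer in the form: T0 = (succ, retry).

[1] T0.load  rd  (counter 2, T0.r 2)
[2] T1.load  rd  (counter 2, T1.r 2)
[3] T0.cas  hit  (counter 3, T0.r 2)
[4] T0.load  rd  (counter 3, T0.r 3)
[5] T0.cas  hit  (counter 4, T0.r 3)
[6] T0.load  rd  (counter 4, T0.r 4)
[7] T1.cas  miss  (counter 4, T1.r 2)
[8] T0.cas  hit  (counter 5, T0.r 4)
[9] T0.load  rd  (counter 5, T0.r 5)
[10] T0.cas  hit  (counter 6, T0.r 5)
[11] T1.load  rd  (counter 6, T1.r 6)
[12] T1.cas  hit  (counter 7, T1.r 6)
[13] T1.load  rd  (counter 7, T1.r 7)
[14] T1.cas  hit  (counter 8, T1.r 7)
[15] T1.load  rd  (counter 8, T1.r 8)
[16] T1.cas  hit  (counter 9, T1.r 8)
[17] T1.load  rd  (counter 9, T1.r 9)
[18] T1.cas  hit  (counter 10, T1.r 9)

T0 = (4, 0)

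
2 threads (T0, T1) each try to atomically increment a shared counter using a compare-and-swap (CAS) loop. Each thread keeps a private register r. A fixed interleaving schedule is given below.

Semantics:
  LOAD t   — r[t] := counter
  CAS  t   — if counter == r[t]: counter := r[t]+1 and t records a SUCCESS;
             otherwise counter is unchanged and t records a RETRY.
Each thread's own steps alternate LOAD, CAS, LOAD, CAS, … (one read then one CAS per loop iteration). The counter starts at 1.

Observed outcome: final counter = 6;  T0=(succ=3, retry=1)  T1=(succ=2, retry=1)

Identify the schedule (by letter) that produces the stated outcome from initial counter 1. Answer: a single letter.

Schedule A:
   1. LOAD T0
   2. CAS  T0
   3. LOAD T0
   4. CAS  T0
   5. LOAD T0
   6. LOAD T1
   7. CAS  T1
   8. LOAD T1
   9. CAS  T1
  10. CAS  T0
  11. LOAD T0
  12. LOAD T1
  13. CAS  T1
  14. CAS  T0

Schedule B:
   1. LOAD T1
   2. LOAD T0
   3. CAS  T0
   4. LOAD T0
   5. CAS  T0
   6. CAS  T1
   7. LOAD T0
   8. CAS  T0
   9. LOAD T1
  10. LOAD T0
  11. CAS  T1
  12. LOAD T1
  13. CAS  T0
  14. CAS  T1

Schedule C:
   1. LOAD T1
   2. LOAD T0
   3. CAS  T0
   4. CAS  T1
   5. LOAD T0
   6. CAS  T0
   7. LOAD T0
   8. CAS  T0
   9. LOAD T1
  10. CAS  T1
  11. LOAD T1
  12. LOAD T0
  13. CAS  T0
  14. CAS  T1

B

Simulating candidate B:
#1 T1 reads 1
#2 T0 reads 1
#3 T0 CAS(1→2) writes; counter now 2
#4 T0 reads 2
#5 T0 CAS(2→3) writes; counter now 3
#6 T1 CAS(1→2) fails; counter now 3
#7 T0 reads 3
#8 T0 CAS(3→4) writes; counter now 4
#9 T1 reads 4
#10 T0 reads 4
#11 T1 CAS(4→5) writes; counter now 5
#12 T1 reads 5
#13 T0 CAS(4→5) fails; counter now 5
#14 T1 CAS(5→6) writes; counter now 6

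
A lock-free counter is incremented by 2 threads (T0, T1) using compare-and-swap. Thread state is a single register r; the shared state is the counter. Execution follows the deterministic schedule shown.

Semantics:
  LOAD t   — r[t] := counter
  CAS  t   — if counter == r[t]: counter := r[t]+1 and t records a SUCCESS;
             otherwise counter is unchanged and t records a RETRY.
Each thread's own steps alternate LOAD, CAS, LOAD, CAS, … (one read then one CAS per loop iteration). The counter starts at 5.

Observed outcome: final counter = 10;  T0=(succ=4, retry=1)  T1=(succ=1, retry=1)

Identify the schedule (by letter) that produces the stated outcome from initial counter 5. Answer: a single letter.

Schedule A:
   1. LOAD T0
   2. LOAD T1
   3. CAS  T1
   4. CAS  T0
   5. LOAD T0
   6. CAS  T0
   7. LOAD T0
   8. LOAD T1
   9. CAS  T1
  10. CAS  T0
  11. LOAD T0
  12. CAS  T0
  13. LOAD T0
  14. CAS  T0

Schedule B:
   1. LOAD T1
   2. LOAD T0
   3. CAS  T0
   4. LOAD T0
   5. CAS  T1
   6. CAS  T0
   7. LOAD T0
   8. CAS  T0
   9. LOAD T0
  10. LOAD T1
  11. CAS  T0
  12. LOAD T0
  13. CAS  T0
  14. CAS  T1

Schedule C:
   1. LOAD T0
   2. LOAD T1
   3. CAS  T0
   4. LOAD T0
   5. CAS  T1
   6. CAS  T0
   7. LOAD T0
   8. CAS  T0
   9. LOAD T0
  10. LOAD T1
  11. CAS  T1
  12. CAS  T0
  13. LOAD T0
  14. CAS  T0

C

Run C:
step 1: T0 LOAD ⇒ load; ctr=5 reg=5
step 2: T1 LOAD ⇒ load; ctr=5 reg=5
step 3: T0 CAS ⇒ ok; ctr=6 reg=5
step 4: T0 LOAD ⇒ load; ctr=6 reg=6
step 5: T1 CAS ⇒ retry; ctr=6 reg=5
step 6: T0 CAS ⇒ ok; ctr=7 reg=6
step 7: T0 LOAD ⇒ load; ctr=7 reg=7
step 8: T0 CAS ⇒ ok; ctr=8 reg=7
step 9: T0 LOAD ⇒ load; ctr=8 reg=8
step 10: T1 LOAD ⇒ load; ctr=8 reg=8
step 11: T1 CAS ⇒ ok; ctr=9 reg=8
step 12: T0 CAS ⇒ retry; ctr=9 reg=8
step 13: T0 LOAD ⇒ load; ctr=9 reg=9
step 14: T0 CAS ⇒ ok; ctr=10 reg=9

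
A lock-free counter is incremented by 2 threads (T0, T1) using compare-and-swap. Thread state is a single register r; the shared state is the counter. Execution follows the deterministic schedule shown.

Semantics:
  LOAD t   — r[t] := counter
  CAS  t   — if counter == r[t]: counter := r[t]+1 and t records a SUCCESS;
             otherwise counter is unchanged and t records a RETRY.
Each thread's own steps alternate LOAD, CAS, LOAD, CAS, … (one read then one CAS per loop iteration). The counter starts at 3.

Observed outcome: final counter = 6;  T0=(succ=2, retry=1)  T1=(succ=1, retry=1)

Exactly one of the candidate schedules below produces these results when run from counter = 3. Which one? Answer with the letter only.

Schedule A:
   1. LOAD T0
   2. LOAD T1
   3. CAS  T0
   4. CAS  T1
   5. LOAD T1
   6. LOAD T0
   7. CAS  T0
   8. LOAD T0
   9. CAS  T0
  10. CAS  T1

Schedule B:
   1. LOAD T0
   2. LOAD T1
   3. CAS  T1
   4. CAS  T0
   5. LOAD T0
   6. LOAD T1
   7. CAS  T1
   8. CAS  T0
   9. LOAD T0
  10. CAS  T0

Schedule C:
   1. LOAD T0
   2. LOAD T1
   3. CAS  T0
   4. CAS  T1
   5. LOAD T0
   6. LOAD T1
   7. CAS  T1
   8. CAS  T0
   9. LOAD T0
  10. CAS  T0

Tracing schedule C:
#1 T0 reads 3
#2 T1 reads 3
#3 T0 CAS(3→4) writes; counter now 4
#4 T1 CAS(3→4) fails; counter now 4
#5 T0 reads 4
#6 T1 reads 4
#7 T1 CAS(4→5) writes; counter now 5
#8 T0 CAS(4→5) fails; counter now 5
#9 T0 reads 5
#10 T0 CAS(5→6) writes; counter now 6

C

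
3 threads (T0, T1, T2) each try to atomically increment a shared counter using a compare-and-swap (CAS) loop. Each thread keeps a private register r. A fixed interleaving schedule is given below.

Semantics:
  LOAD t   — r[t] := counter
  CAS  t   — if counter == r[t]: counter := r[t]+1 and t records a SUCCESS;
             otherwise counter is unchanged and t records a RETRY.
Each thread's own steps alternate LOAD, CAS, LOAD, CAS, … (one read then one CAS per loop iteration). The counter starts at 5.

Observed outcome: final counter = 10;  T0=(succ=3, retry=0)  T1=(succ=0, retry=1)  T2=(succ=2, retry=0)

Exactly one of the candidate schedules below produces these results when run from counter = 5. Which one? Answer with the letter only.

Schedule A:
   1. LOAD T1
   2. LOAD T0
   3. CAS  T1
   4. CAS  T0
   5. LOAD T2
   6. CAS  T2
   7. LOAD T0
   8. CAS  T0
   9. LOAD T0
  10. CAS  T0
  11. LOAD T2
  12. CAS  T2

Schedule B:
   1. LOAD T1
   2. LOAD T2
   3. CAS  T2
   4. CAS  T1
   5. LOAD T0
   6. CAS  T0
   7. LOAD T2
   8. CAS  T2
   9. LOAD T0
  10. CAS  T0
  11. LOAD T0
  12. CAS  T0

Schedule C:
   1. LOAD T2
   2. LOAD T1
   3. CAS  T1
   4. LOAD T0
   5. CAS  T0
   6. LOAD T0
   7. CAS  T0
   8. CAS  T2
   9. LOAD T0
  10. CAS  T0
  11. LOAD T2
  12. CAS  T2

Run B:
T1 LOAD — after: cnt=5, r=5 — load
T2 LOAD — after: cnt=5, r=5 — load
T2 CAS — after: cnt=6, r=5 — ok
T1 CAS — after: cnt=6, r=5 — retry
T0 LOAD — after: cnt=6, r=6 — load
T0 CAS — after: cnt=7, r=6 — ok
T2 LOAD — after: cnt=7, r=7 — load
T2 CAS — after: cnt=8, r=7 — ok
T0 LOAD — after: cnt=8, r=8 — load
T0 CAS — after: cnt=9, r=8 — ok
T0 LOAD — after: cnt=9, r=9 — load
T0 CAS — after: cnt=10, r=9 — ok

B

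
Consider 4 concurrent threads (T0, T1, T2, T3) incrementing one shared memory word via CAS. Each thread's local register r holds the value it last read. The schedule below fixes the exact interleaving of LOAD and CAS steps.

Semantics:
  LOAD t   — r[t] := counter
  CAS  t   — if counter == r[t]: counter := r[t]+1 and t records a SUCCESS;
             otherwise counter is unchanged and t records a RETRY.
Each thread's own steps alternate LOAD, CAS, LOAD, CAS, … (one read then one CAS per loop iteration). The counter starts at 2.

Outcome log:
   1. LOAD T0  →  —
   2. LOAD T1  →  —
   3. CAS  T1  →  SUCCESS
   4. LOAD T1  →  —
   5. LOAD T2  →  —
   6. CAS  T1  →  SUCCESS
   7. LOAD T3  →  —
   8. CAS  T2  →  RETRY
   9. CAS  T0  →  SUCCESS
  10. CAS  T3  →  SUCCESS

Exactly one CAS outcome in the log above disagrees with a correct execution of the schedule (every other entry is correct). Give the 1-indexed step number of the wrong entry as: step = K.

step = 9

Reference trace:
[1] T0.load  rd  (counter 2, T0.r 2)
[2] T1.load  rd  (counter 2, T1.r 2)
[3] T1.cas  hit  (counter 3, T1.r 2)
[4] T1.load  rd  (counter 3, T1.r 3)
[5] T2.load  rd  (counter 3, T2.r 3)
[6] T1.cas  hit  (counter 4, T1.r 3)
[7] T3.load  rd  (counter 4, T3.r 4)
[8] T2.cas  miss  (counter 4, T2.r 3)
[9] T0.cas  miss  (counter 4, T0.r 2)
[10] T3.cas  hit  (counter 5, T3.r 4)
Flip is step 9.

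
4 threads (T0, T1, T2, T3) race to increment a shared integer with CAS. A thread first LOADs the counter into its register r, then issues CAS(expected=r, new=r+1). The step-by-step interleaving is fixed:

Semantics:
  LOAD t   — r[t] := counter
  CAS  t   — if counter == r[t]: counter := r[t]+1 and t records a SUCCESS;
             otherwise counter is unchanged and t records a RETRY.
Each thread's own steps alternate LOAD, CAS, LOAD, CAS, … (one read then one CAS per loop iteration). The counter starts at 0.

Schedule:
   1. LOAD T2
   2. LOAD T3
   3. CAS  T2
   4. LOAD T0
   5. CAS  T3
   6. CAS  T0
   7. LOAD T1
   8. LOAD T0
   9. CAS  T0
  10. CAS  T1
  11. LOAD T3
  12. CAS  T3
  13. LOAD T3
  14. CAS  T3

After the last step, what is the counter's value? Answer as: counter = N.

   1) LOAD T2:  M=0  r_T2=0
   2) LOAD T3:  M=0  r_T3=0
   3) CAS  T2:  M=1  r_T2=0 ✓
   4) LOAD T0:  M=1  r_T0=1
   5) CAS  T3:  M=1  r_T3=0 ✗
   6) CAS  T0:  M=2  r_T0=1 ✓
   7) LOAD T1:  M=2  r_T1=2
   8) LOAD T0:  M=2  r_T0=2
   9) CAS  T0:  M=3  r_T0=2 ✓
  10) CAS  T1:  M=3  r_T1=2 ✗
  11) LOAD T3:  M=3  r_T3=3
  12) CAS  T3:  M=4  r_T3=3 ✓
  13) LOAD T3:  M=4  r_T3=4
  14) CAS  T3:  M=5  r_T3=4 ✓

counter = 5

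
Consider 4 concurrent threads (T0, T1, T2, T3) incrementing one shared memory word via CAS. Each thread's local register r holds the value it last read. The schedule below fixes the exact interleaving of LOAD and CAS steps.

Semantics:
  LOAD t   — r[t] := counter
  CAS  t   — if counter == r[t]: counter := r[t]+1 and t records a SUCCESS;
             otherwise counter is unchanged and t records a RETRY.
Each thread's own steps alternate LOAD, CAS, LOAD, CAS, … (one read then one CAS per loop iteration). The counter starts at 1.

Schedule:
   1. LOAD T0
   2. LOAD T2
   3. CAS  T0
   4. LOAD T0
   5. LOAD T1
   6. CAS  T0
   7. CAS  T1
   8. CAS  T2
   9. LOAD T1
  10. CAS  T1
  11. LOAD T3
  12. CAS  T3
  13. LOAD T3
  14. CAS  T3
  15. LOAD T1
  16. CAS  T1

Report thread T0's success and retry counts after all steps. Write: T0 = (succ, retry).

1. LOAD T0 → mem=1 r[T0]=1 [LOAD]
2. LOAD T2 → mem=1 r[T2]=1 [LOAD]
3. CAS T0 → mem=2 r[T0]=1 [OK]
4. LOAD T0 → mem=2 r[T0]=2 [LOAD]
5. LOAD T1 → mem=2 r[T1]=2 [LOAD]
6. CAS T0 → mem=3 r[T0]=2 [OK]
7. CAS T1 → mem=3 r[T1]=2 [RETRY]
8. CAS T2 → mem=3 r[T2]=1 [RETRY]
9. LOAD T1 → mem=3 r[T1]=3 [LOAD]
10. CAS T1 → mem=4 r[T1]=3 [OK]
11. LOAD T3 → mem=4 r[T3]=4 [LOAD]
12. CAS T3 → mem=5 r[T3]=4 [OK]
13. LOAD T3 → mem=5 r[T3]=5 [LOAD]
14. CAS T3 → mem=6 r[T3]=5 [OK]
15. LOAD T1 → mem=6 r[T1]=6 [LOAD]
16. CAS T1 → mem=7 r[T1]=6 [OK]

T0 = (2, 0)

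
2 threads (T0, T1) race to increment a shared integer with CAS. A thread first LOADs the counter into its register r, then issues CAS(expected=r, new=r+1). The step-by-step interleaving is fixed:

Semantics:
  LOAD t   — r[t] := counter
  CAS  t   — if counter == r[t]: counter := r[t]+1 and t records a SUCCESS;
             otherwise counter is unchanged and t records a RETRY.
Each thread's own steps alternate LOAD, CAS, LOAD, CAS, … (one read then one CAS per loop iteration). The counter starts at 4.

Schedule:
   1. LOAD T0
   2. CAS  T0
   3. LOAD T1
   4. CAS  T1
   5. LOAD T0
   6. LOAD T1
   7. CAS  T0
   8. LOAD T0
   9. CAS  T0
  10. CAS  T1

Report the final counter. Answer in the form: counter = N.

counter = 8

step 1: T0 LOAD ⇒ load; ctr=4 reg=4
step 2: T0 CAS ⇒ ok; ctr=5 reg=4
step 3: T1 LOAD ⇒ load; ctr=5 reg=5
step 4: T1 CAS ⇒ ok; ctr=6 reg=5
step 5: T0 LOAD ⇒ load; ctr=6 reg=6
step 6: T1 LOAD ⇒ load; ctr=6 reg=6
step 7: T0 CAS ⇒ ok; ctr=7 reg=6
step 8: T0 LOAD ⇒ load; ctr=7 reg=7
step 9: T0 CAS ⇒ ok; ctr=8 reg=7
step 10: T1 CAS ⇒ retry; ctr=8 reg=6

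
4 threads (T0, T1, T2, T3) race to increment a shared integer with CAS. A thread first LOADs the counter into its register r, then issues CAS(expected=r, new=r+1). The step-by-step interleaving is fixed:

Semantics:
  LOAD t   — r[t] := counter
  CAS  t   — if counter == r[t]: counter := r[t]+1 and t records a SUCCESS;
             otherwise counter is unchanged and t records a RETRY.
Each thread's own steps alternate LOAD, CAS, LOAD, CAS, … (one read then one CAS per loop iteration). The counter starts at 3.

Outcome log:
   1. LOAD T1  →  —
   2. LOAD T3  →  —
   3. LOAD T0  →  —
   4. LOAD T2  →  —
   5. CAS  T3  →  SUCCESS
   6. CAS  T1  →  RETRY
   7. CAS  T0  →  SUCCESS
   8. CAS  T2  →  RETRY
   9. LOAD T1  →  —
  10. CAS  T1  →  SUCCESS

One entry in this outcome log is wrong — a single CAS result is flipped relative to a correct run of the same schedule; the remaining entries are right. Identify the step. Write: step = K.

step = 7

Reference trace:
   1) LOAD T1:  M=3  r_T1=3
   2) LOAD T3:  M=3  r_T3=3
   3) LOAD T0:  M=3  r_T0=3
   4) LOAD T2:  M=3  r_T2=3
   5) CAS  T3:  M=4  r_T3=3 ✓
   6) CAS  T1:  M=4  r_T1=3 ✗
   7) CAS  T0:  M=4  r_T0=3 ✗
   8) CAS  T2:  M=4  r_T2=3 ✗
   9) LOAD T1:  M=4  r_T1=4
  10) CAS  T1:  M=5  r_T1=4 ✓
Mismatch at 7.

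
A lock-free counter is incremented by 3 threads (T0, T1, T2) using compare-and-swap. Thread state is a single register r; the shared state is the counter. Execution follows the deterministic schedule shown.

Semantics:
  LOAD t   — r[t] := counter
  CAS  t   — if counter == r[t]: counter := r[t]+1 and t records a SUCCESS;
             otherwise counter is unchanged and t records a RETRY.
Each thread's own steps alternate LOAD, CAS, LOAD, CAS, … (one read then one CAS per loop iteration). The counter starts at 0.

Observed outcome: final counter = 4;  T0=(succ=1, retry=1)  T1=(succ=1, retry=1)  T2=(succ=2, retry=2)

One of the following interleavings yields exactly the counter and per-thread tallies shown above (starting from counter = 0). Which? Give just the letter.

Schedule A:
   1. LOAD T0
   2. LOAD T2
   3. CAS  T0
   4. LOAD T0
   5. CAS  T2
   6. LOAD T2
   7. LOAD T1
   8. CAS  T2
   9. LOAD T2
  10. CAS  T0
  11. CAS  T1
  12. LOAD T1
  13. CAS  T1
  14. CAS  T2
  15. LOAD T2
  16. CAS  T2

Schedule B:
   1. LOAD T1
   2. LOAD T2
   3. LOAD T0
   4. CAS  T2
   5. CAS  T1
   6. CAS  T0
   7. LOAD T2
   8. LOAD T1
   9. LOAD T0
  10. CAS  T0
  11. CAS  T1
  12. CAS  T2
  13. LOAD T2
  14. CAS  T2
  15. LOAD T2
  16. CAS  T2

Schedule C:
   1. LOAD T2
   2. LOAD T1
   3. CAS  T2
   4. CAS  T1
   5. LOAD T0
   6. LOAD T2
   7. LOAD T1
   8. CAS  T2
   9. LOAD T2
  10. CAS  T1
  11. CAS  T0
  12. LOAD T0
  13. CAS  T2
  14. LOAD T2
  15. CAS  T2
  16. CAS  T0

A

Simulating candidate A:
T0 LOAD — after: cnt=0, r=0 — load
T2 LOAD — after: cnt=0, r=0 — load
T0 CAS — after: cnt=1, r=0 — ok
T0 LOAD — after: cnt=1, r=1 — load
T2 CAS — after: cnt=1, r=0 — retry
T2 LOAD — after: cnt=1, r=1 — load
T1 LOAD — after: cnt=1, r=1 — load
T2 CAS — after: cnt=2, r=1 — ok
T2 LOAD — after: cnt=2, r=2 — load
T0 CAS — after: cnt=2, r=1 — retry
T1 CAS — after: cnt=2, r=1 — retry
T1 LOAD — after: cnt=2, r=2 — load
T1 CAS — after: cnt=3, r=2 — ok
T2 CAS — after: cnt=3, r=2 — retry
T2 LOAD — after: cnt=3, r=3 — load
T2 CAS — after: cnt=4, r=3 — ok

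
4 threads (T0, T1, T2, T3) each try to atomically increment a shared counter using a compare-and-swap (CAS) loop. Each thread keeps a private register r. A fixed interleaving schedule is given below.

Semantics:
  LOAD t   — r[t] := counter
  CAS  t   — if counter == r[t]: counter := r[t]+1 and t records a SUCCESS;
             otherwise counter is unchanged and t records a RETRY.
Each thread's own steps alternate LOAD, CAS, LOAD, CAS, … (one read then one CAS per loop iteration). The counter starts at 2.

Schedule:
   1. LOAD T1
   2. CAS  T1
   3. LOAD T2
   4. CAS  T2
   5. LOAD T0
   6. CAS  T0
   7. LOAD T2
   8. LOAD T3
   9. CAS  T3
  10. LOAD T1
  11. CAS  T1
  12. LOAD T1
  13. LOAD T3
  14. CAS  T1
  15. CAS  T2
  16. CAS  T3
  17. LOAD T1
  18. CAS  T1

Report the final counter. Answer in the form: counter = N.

step 1: T1 LOAD ⇒ load; ctr=2 reg=2
step 2: T1 CAS ⇒ ok; ctr=3 reg=2
step 3: T2 LOAD ⇒ load; ctr=3 reg=3
step 4: T2 CAS ⇒ ok; ctr=4 reg=3
step 5: T0 LOAD ⇒ load; ctr=4 reg=4
step 6: T0 CAS ⇒ ok; ctr=5 reg=4
step 7: T2 LOAD ⇒ load; ctr=5 reg=5
step 8: T3 LOAD ⇒ load; ctr=5 reg=5
step 9: T3 CAS ⇒ ok; ctr=6 reg=5
step 10: T1 LOAD ⇒ load; ctr=6 reg=6
step 11: T1 CAS ⇒ ok; ctr=7 reg=6
step 12: T1 LOAD ⇒ load; ctr=7 reg=7
step 13: T3 LOAD ⇒ load; ctr=7 reg=7
step 14: T1 CAS ⇒ ok; ctr=8 reg=7
step 15: T2 CAS ⇒ retry; ctr=8 reg=5
step 16: T3 CAS ⇒ retry; ctr=8 reg=7
step 17: T1 LOAD ⇒ load; ctr=8 reg=8
step 18: T1 CAS ⇒ ok; ctr=9 reg=8

counter = 9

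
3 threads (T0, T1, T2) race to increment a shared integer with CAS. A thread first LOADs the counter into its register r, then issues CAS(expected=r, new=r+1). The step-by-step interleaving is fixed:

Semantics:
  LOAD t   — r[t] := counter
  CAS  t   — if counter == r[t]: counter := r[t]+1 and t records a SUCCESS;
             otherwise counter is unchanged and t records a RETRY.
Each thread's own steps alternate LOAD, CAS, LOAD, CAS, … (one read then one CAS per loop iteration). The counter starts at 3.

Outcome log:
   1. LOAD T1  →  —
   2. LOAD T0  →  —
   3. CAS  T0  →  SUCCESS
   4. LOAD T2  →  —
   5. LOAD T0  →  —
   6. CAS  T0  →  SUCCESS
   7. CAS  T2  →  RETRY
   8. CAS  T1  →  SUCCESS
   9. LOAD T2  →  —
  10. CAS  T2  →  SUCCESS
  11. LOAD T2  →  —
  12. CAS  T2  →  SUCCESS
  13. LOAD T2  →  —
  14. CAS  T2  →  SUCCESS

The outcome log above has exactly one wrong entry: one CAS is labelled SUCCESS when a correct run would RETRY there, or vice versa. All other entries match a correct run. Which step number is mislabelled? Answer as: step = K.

step = 8

Re-executing:
1. LOAD T1 → mem=3 r[T1]=3 [LOAD]
2. LOAD T0 → mem=3 r[T0]=3 [LOAD]
3. CAS T0 → mem=4 r[T0]=3 [OK]
4. LOAD T2 → mem=4 r[T2]=4 [LOAD]
5. LOAD T0 → mem=4 r[T0]=4 [LOAD]
6. CAS T0 → mem=5 r[T0]=4 [OK]
7. CAS T2 → mem=5 r[T2]=4 [RETRY]
8. CAS T1 → mem=5 r[T1]=3 [RETRY]
9. LOAD T2 → mem=5 r[T2]=5 [LOAD]
10. CAS T2 → mem=6 r[T2]=5 [OK]
11. LOAD T2 → mem=6 r[T2]=6 [LOAD]
12. CAS T2 → mem=7 r[T2]=6 [OK]
13. LOAD T2 → mem=7 r[T2]=7 [LOAD]
14. CAS T2 → mem=8 r[T2]=7 [OK]
Flip is step 8.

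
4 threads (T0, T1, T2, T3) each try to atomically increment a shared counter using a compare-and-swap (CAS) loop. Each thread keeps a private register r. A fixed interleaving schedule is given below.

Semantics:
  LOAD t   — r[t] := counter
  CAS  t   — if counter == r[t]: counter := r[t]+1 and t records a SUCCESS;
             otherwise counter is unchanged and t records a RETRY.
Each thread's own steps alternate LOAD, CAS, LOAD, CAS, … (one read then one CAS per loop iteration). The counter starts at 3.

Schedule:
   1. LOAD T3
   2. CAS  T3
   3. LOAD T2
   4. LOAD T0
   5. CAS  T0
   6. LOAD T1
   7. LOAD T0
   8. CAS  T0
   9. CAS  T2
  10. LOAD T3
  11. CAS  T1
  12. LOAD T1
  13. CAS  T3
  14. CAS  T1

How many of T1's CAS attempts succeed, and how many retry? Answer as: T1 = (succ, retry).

T3 LOAD — after: cnt=3, r=3 — load
T3 CAS — after: cnt=4, r=3 — ok
T2 LOAD — after: cnt=4, r=4 — load
T0 LOAD — after: cnt=4, r=4 — load
T0 CAS — after: cnt=5, r=4 — ok
T1 LOAD — after: cnt=5, r=5 — load
T0 LOAD — after: cnt=5, r=5 — load
T0 CAS — after: cnt=6, r=5 — ok
T2 CAS — after: cnt=6, r=4 — retry
T3 LOAD — after: cnt=6, r=6 — load
T1 CAS — after: cnt=6, r=5 — retry
T1 LOAD — after: cnt=6, r=6 — load
T3 CAS — after: cnt=7, r=6 — ok
T1 CAS — after: cnt=7, r=6 — retry

T1 = (0, 2)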